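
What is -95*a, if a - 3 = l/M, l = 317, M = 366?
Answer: -134425/366 ≈ -367.28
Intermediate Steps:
a = 1415/366 (a = 3 + 317/366 = 1415/366 ≈ 3.8661)
-95*a = -95*1415/366 = -134425/366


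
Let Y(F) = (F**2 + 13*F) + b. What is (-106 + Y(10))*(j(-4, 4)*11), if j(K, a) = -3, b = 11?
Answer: -4455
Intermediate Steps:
Y(F) = 11 + F**2 + 13*F (Y(F) = (F**2 + 13*F) + 11 = 11 + F**2 + 13*F)
(-106 + Y(10))*(j(-4, 4)*11) = (-106 + (11 + 10**2 + 13*10))*(-3*11) = (-106 + (11 + 100 + 130))*(-33) = (-106 + 241)*(-33) = 135*(-33) = -4455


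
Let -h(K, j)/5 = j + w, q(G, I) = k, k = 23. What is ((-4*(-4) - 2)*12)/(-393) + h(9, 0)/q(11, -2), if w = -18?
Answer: 10502/3013 ≈ 3.4856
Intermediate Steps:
q(G, I) = 23
h(K, j) = 90 - 5*j (h(K, j) = -5*(j - 18) = -5*(-18 + j) = 90 - 5*j)
((-4*(-4) - 2)*12)/(-393) + h(9, 0)/q(11, -2) = ((-4*(-4) - 2)*12)/(-393) + (90 - 5*0)/23 = ((16 - 2)*12)*(-1/393) + (90 + 0)*(1/23) = (14*12)*(-1/393) + 90*(1/23) = 168*(-1/393) + 90/23 = -56/131 + 90/23 = 10502/3013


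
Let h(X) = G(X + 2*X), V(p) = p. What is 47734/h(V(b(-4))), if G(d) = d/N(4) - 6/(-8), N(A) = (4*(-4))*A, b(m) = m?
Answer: 763744/15 ≈ 50916.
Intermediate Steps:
N(A) = -16*A
G(d) = 3/4 - d/64 (G(d) = d/((-16*4)) - 6/(-8) = d/(-64) - 6*(-1/8) = d*(-1/64) + 3/4 = -d/64 + 3/4 = 3/4 - d/64)
h(X) = 3/4 - 3*X/64 (h(X) = 3/4 - (X + 2*X)/64 = 3/4 - 3*X/64)
47734/h(V(b(-4))) = 47734/(3/4 - 3/64*(-4)) = 47734/(3/4 + 3/16) = 47734/(15/16) = 47734*(16/15) = 763744/15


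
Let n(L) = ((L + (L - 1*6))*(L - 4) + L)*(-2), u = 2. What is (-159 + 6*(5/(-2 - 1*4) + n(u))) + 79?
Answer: -157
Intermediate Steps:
n(L) = -2*L - 2*(-6 + 2*L)*(-4 + L) (n(L) = ((L + (L - 6))*(-4 + L) + L)*(-2) = ((L + (-6 + L))*(-4 + L) + L)*(-2) = ((-6 + 2*L)*(-4 + L) + L)*(-2) = (L + (-6 + 2*L)*(-4 + L))*(-2) = -2*L - 2*(-6 + 2*L)*(-4 + L))
(-159 + 6*(5/(-2 - 1*4) + n(u))) + 79 = (-159 + 6*(5/(-2 - 1*4) + (-48 - 4*2² + 26*2))) + 79 = (-159 + 6*(5/(-2 - 4) + (-48 - 4*4 + 52))) + 79 = (-159 + 6*(5/(-6) + (-48 - 16 + 52))) + 79 = (-159 + 6*(5*(-⅙) - 12)) + 79 = (-159 + 6*(-⅚ - 12)) + 79 = (-159 + 6*(-77/6)) + 79 = (-159 - 77) + 79 = -236 + 79 = -157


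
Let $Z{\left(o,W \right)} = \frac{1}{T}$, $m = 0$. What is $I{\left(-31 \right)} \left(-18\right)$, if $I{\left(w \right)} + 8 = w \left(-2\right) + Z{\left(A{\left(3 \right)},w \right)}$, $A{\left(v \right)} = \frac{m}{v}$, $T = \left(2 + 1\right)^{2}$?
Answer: $-974$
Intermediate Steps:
$T = 9$ ($T = 3^{2} = 9$)
$A{\left(v \right)} = 0$ ($A{\left(v \right)} = \frac{0}{v} = 0$)
$Z{\left(o,W \right)} = \frac{1}{9}$
$I{\left(w \right)} = - \frac{71}{9} - 2 w$ ($I{\left(w \right)} = -8 + \left(w \left(-2\right) + \frac{1}{9}\right) = -8 - \left(- \frac{1}{9} + 2 w\right) = - \frac{71}{9} - 2 w$)
$I{\left(-31 \right)} \left(-18\right) = \left(- \frac{71}{9} - -62\right) \left(-18\right) = \left(- \frac{71}{9} + 62\right) \left(-18\right) = \frac{487}{9} \left(-18\right) = -974$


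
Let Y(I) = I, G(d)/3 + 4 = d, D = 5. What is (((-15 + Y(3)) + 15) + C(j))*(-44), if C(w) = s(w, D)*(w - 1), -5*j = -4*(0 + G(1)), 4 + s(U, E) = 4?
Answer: -132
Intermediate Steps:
G(d) = -12 + 3*d
s(U, E) = 0 (s(U, E) = -4 + 4 = 0)
j = -36/5 (j = -(-4)*(0 + (-12 + 3*1))/5 = -(-4)*(0 + (-12 + 3))/5 = -(-4)*(0 - 9)/5 = -(-4)*(-9)/5 = -⅕*36 = -36/5 ≈ -7.2000)
C(w) = 0 (C(w) = 0*(w - 1) = 0*(-1 + w) = 0)
(((-15 + Y(3)) + 15) + C(j))*(-44) = (((-15 + 3) + 15) + 0)*(-44) = ((-12 + 15) + 0)*(-44) = (3 + 0)*(-44) = 3*(-44) = -132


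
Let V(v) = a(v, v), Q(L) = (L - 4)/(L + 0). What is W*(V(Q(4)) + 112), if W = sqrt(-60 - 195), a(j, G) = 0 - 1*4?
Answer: 108*I*sqrt(255) ≈ 1724.6*I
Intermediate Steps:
Q(L) = (-4 + L)/L
a(j, G) = -4 (a(j, G) = 0 - 4 = -4)
V(v) = -4
W = I*sqrt(255) (W = sqrt(-255) = I*sqrt(255) ≈ 15.969*I)
W*(V(Q(4)) + 112) = (I*sqrt(255))*(-4 + 112) = (I*sqrt(255))*108 = 108*I*sqrt(255)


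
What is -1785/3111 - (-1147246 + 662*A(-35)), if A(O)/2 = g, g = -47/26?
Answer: 911663577/793 ≈ 1.1496e+6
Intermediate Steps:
g = -47/26 (g = -47*1/26 = -47/26 ≈ -1.8077)
A(O) = -47/13 (A(O) = 2*(-47/26) = -47/13)
-1785/3111 - (-1147246 + 662*A(-35)) = -1785/3111 - 662/(1/(-1733 - 47/13)) = -1785*1/3111 - 662/(1/(-22576/13)) = -35/61 - 662/(-13/22576) = -35/61 - 662*(-22576/13) = -35/61 + 14945312/13 = 911663577/793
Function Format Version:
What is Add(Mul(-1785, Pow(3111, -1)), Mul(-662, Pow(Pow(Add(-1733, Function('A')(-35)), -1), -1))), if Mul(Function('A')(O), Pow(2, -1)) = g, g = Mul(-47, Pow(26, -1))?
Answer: Rational(911663577, 793) ≈ 1.1496e+6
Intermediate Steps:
g = Rational(-47, 26) (g = Mul(-47, Rational(1, 26)) = Rational(-47, 26) ≈ -1.8077)
Function('A')(O) = Rational(-47, 13) (Function('A')(O) = Mul(2, Rational(-47, 26)) = Rational(-47, 13))
Add(Mul(-1785, Pow(3111, -1)), Mul(-662, Pow(Pow(Add(-1733, Function('A')(-35)), -1), -1))) = Add(Mul(-1785, Pow(3111, -1)), Mul(-662, Pow(Pow(Add(-1733, Rational(-47, 13)), -1), -1))) = Add(Mul(-1785, Rational(1, 3111)), Mul(-662, Pow(Pow(Rational(-22576, 13), -1), -1))) = Add(Rational(-35, 61), Mul(-662, Pow(Rational(-13, 22576), -1))) = Add(Rational(-35, 61), Mul(-662, Rational(-22576, 13))) = Add(Rational(-35, 61), Rational(14945312, 13)) = Rational(911663577, 793)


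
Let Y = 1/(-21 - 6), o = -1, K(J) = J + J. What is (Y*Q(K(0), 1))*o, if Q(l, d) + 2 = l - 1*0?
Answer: -2/27 ≈ -0.074074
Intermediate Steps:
K(J) = 2*J
Y = -1/27 (Y = 1/(-27) = -1/27 ≈ -0.037037)
Q(l, d) = -2 + l (Q(l, d) = -2 + (l - 1*0) = -2 + (l + 0) = -2 + l)
(Y*Q(K(0), 1))*o = -(-2 + 2*0)/27*(-1) = -(-2 + 0)/27*(-1) = -1/27*(-2)*(-1) = (2/27)*(-1) = -2/27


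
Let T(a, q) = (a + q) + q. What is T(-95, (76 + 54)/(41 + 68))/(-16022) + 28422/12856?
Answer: 12441476319/5612923172 ≈ 2.2166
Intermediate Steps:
T(a, q) = a + 2*q
T(-95, (76 + 54)/(41 + 68))/(-16022) + 28422/12856 = (-95 + 2*((76 + 54)/(41 + 68)))/(-16022) + 28422/12856 = (-95 + 2*(130/109))*(-1/16022) + 28422*(1/12856) = (-95 + 2*(130*(1/109)))*(-1/16022) + 14211/6428 = (-95 + 2*(130/109))*(-1/16022) + 14211/6428 = (-95 + 260/109)*(-1/16022) + 14211/6428 = -10095/109*(-1/16022) + 14211/6428 = 10095/1746398 + 14211/6428 = 12441476319/5612923172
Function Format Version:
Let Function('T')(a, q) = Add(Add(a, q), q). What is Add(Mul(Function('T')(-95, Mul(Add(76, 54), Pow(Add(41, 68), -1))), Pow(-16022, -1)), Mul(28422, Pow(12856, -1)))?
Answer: Rational(12441476319, 5612923172) ≈ 2.2166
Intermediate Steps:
Function('T')(a, q) = Add(a, Mul(2, q))
Add(Mul(Function('T')(-95, Mul(Add(76, 54), Pow(Add(41, 68), -1))), Pow(-16022, -1)), Mul(28422, Pow(12856, -1))) = Add(Mul(Add(-95, Mul(2, Mul(Add(76, 54), Pow(Add(41, 68), -1)))), Pow(-16022, -1)), Mul(28422, Pow(12856, -1))) = Add(Mul(Add(-95, Mul(2, Mul(130, Pow(109, -1)))), Rational(-1, 16022)), Mul(28422, Rational(1, 12856))) = Add(Mul(Add(-95, Mul(2, Mul(130, Rational(1, 109)))), Rational(-1, 16022)), Rational(14211, 6428)) = Add(Mul(Add(-95, Mul(2, Rational(130, 109))), Rational(-1, 16022)), Rational(14211, 6428)) = Add(Mul(Add(-95, Rational(260, 109)), Rational(-1, 16022)), Rational(14211, 6428)) = Add(Mul(Rational(-10095, 109), Rational(-1, 16022)), Rational(14211, 6428)) = Add(Rational(10095, 1746398), Rational(14211, 6428)) = Rational(12441476319, 5612923172)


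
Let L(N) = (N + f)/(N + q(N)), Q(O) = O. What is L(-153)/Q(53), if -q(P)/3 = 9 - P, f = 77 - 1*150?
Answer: 226/33867 ≈ 0.0066732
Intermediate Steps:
f = -73 (f = 77 - 150 = -73)
q(P) = -27 + 3*P (q(P) = -3*(9 - P) = -27 + 3*P)
L(N) = (-73 + N)/(-27 + 4*N) (L(N) = (N - 73)/(N + (-27 + 3*N)) = (-73 + N)/(-27 + 4*N))
L(-153)/Q(53) = ((-73 - 153)/(-27 + 4*(-153)))/53 = (-226/(-27 - 612))*(1/53) = (-226/(-639))*(1/53) = -1/639*(-226)*(1/53) = (226/639)*(1/53) = 226/33867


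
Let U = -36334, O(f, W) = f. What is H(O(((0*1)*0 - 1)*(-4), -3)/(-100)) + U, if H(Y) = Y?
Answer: -908351/25 ≈ -36334.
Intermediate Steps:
H(O(((0*1)*0 - 1)*(-4), -3)/(-100)) + U = (((0*1)*0 - 1)*(-4))/(-100) - 36334 = ((0*0 - 1)*(-4))*(-1/100) - 36334 = ((0 - 1)*(-4))*(-1/100) - 36334 = -1*(-4)*(-1/100) - 36334 = 4*(-1/100) - 36334 = -1/25 - 36334 = -908351/25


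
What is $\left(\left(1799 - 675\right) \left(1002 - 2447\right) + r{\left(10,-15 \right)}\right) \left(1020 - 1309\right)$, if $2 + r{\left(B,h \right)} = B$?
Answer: $469385708$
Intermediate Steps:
$r{\left(B,h \right)} = -2 + B$
$\left(\left(1799 - 675\right) \left(1002 - 2447\right) + r{\left(10,-15 \right)}\right) \left(1020 - 1309\right) = \left(\left(1799 - 675\right) \left(1002 - 2447\right) + \left(-2 + 10\right)\right) \left(1020 - 1309\right) = \left(1124 \left(-1445\right) + 8\right) \left(-289\right) = \left(-1624180 + 8\right) \left(-289\right) = \left(-1624172\right) \left(-289\right) = 469385708$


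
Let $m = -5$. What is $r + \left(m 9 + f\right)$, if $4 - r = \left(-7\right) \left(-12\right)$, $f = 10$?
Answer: $-115$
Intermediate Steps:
$r = -80$ ($r = 4 - \left(-7\right) \left(-12\right) = 4 - 84 = -80$)
$r + \left(m 9 + f\right) = -80 + \left(\left(-5\right) 9 + 10\right) = -80 + \left(-45 + 10\right) = -80 - 35 = -115$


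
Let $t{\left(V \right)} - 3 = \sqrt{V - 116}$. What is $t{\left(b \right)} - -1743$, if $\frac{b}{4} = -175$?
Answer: $1746 + 4 i \sqrt{51} \approx 1746.0 + 28.566 i$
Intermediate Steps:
$b = -700$ ($b = 4 \left(-175\right) = -700$)
$t{\left(V \right)} = 3 + \sqrt{-116 + V}$ ($t{\left(V \right)} = 3 + \sqrt{V - 116} = 3 + \sqrt{-116 + V}$)
$t{\left(b \right)} - -1743 = \left(3 + \sqrt{-116 - 700}\right) - -1743 = \left(3 + \sqrt{-816}\right) + 1743 = \left(3 + 4 i \sqrt{51}\right) + 1743 = 1746 + 4 i \sqrt{51}$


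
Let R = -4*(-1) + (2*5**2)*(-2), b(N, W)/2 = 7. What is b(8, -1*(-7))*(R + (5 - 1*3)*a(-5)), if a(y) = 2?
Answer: -1288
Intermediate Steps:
b(N, W) = 14 (b(N, W) = 2*7 = 14)
R = -96 (R = 4 + (2*25)*(-2) = 4 + 50*(-2) = 4 - 100 = -96)
b(8, -1*(-7))*(R + (5 - 1*3)*a(-5)) = 14*(-96 + (5 - 1*3)*2) = 14*(-96 + (5 - 3)*2) = 14*(-96 + 2*2) = 14*(-96 + 4) = 14*(-92) = -1288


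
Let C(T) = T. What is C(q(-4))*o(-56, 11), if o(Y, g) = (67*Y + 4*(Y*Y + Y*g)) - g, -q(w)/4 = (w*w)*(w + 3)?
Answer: 404288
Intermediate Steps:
q(w) = -4*w²*(3 + w) (q(w) = -4*w*w*(w + 3) = -4*w²*(3 + w))
o(Y, g) = -g + 4*Y² + 67*Y + 4*Y*g (o(Y, g) = (67*Y + 4*(Y² + Y*g)) - g = (67*Y + (4*Y² + 4*Y*g)) - g = (4*Y² + 67*Y + 4*Y*g) - g = -g + 4*Y² + 67*Y + 4*Y*g)
C(q(-4))*o(-56, 11) = (4*(-4)²*(-3 - 1*(-4)))*(-1*11 + 4*(-56)² + 67*(-56) + 4*(-56)*11) = (4*16*(-3 + 4))*(-11 + 4*3136 - 3752 - 2464) = (4*16*1)*(-11 + 12544 - 3752 - 2464) = 64*6317 = 404288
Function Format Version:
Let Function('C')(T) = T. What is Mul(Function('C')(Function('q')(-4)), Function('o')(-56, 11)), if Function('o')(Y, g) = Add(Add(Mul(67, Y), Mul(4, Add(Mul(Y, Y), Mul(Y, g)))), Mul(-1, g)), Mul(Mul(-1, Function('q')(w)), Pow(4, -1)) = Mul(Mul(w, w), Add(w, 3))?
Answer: 404288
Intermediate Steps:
Function('q')(w) = Mul(-4, Pow(w, 2), Add(3, w)) (Function('q')(w) = Mul(-4, Mul(Mul(w, w), Add(w, 3))) = Mul(-4, Mul(Pow(w, 2), Add(3, w))) = Mul(-4, Pow(w, 2), Add(3, w)))
Function('o')(Y, g) = Add(Mul(-1, g), Mul(4, Pow(Y, 2)), Mul(67, Y), Mul(4, Y, g)) (Function('o')(Y, g) = Add(Add(Mul(67, Y), Mul(4, Add(Pow(Y, 2), Mul(Y, g)))), Mul(-1, g)) = Add(Add(Mul(67, Y), Add(Mul(4, Pow(Y, 2)), Mul(4, Y, g))), Mul(-1, g)) = Add(Add(Mul(4, Pow(Y, 2)), Mul(67, Y), Mul(4, Y, g)), Mul(-1, g)) = Add(Mul(-1, g), Mul(4, Pow(Y, 2)), Mul(67, Y), Mul(4, Y, g)))
Mul(Function('C')(Function('q')(-4)), Function('o')(-56, 11)) = Mul(Mul(4, Pow(-4, 2), Add(-3, Mul(-1, -4))), Add(Mul(-1, 11), Mul(4, Pow(-56, 2)), Mul(67, -56), Mul(4, -56, 11))) = Mul(Mul(4, 16, Add(-3, 4)), Add(-11, Mul(4, 3136), -3752, -2464)) = Mul(Mul(4, 16, 1), Add(-11, 12544, -3752, -2464)) = Mul(64, 6317) = 404288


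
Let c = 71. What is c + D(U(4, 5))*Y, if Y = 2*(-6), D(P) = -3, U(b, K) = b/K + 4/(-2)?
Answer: 107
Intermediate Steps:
U(b, K) = -2 + b/K (U(b, K) = b/K + 4*(-½) = b/K - 2 = -2 + b/K)
Y = -12
c + D(U(4, 5))*Y = 71 - 3*(-12) = 71 + 36 = 107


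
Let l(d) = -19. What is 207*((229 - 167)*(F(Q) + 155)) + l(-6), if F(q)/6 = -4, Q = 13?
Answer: 1681235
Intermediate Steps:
F(q) = -24 (F(q) = 6*(-4) = -24)
207*((229 - 167)*(F(Q) + 155)) + l(-6) = 207*((229 - 167)*(-24 + 155)) - 19 = 207*(62*131) - 19 = 207*8122 - 19 = 1681254 - 19 = 1681235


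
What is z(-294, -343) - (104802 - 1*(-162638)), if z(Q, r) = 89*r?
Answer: -297967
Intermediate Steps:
z(-294, -343) - (104802 - 1*(-162638)) = 89*(-343) - (104802 - 1*(-162638)) = -30527 - (104802 + 162638) = -30527 - 1*267440 = -30527 - 267440 = -297967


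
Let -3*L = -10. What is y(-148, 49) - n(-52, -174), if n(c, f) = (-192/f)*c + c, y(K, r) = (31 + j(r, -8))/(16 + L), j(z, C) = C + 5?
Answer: 3214/29 ≈ 110.83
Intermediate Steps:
L = 10/3 (L = -⅓*(-10) = 10/3 ≈ 3.3333)
j(z, C) = 5 + C
y(K, r) = 42/29 (y(K, r) = (31 + (5 - 8))/(16 + 10/3) = (31 - 3)/(58/3) = 28*(3/58) = 42/29)
n(c, f) = c - 192*c/f (n(c, f) = -192*c/f + c = c - 192*c/f)
y(-148, 49) - n(-52, -174) = 42/29 - (-52)*(-192 - 174)/(-174) = 42/29 - (-52)*(-1)*(-366)/174 = 42/29 - 1*(-3172/29) = 42/29 + 3172/29 = 3214/29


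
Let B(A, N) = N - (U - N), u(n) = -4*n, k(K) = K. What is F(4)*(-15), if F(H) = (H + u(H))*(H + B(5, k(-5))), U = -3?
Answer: -540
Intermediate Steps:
B(A, N) = 3 + 2*N (B(A, N) = N - (-3 - N) = N + (3 + N) = 3 + 2*N)
F(H) = -3*H*(-7 + H) (F(H) = (H - 4*H)*(H + (3 + 2*(-5))) = (-3*H)*(H + (3 - 10)) = (-3*H)*(H - 7) = (-3*H)*(-7 + H) = -3*H*(-7 + H))
F(4)*(-15) = (3*4*(7 - 1*4))*(-15) = (3*4*(7 - 4))*(-15) = (3*4*3)*(-15) = 36*(-15) = -540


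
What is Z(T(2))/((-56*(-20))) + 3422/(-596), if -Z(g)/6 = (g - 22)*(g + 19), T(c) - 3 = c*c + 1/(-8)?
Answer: -19465111/5340160 ≈ -3.6450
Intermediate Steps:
T(c) = 23/8 + c² (T(c) = 3 + (c*c + 1/(-8)) = 3 + (c² - ⅛) = 3 + (-⅛ + c²) = 23/8 + c²)
Z(g) = -6*(-22 + g)*(19 + g) (Z(g) = -6*(g - 22)*(g + 19) = -6*(-22 + g)*(19 + g))
Z(T(2))/((-56*(-20))) + 3422/(-596) = (2508 - 6*(23/8 + 2²)² + 18*(23/8 + 2²))/((-56*(-20))) + 3422/(-596) = (2508 - 6*(23/8 + 4)² + 18*(23/8 + 4))/1120 + 3422*(-1/596) = (2508 - 6*(55/8)² + 18*(55/8))*(1/1120) - 1711/298 = (2508 - 6*3025/64 + 495/4)*(1/1120) - 1711/298 = (2508 - 9075/32 + 495/4)*(1/1120) - 1711/298 = (75141/32)*(1/1120) - 1711/298 = 75141/35840 - 1711/298 = -19465111/5340160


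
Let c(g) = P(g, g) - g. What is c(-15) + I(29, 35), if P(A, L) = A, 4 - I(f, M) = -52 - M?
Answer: 91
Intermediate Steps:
I(f, M) = 56 + M (I(f, M) = 4 - (-52 - M) = 4 + (52 + M) = 56 + M)
c(g) = 0 (c(g) = g - g = 0)
c(-15) + I(29, 35) = 0 + (56 + 35) = 0 + 91 = 91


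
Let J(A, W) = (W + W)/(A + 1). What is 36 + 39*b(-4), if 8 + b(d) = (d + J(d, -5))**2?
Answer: -776/3 ≈ -258.67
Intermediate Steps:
J(A, W) = 2*W/(1 + A) (J(A, W) = (2*W)/(1 + A) = 2*W/(1 + A))
b(d) = -8 + (d - 10/(1 + d))**2 (b(d) = -8 + (d + 2*(-5)/(1 + d))**2 = -8 + (d - 10/(1 + d))**2)
36 + 39*b(-4) = 36 + 39*(-8 + (-10 - 4 + (-4)**2)**2/(1 - 4)**2) = 36 + 39*(-8 + (-10 - 4 + 16)**2/(-3)**2) = 36 + 39*(-8 + (1/9)*2**2) = 36 + 39*(-8 + (1/9)*4) = 36 + 39*(-8 + 4/9) = 36 + 39*(-68/9) = 36 - 884/3 = -776/3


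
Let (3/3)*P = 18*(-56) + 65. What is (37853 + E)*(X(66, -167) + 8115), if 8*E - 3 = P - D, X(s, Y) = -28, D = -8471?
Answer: 2509840885/8 ≈ 3.1373e+8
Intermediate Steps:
P = -943 (P = 18*(-56) + 65 = -1008 + 65 = -943)
E = 7531/8 (E = 3/8 + (-943 - 1*(-8471))/8 = 3/8 + (-943 + 8471)/8 = 3/8 + (1/8)*7528 = 3/8 + 941 = 7531/8 ≈ 941.38)
(37853 + E)*(X(66, -167) + 8115) = (37853 + 7531/8)*(-28 + 8115) = (310355/8)*8087 = 2509840885/8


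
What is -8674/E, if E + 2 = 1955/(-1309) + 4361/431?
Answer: -143932019/109929 ≈ -1309.3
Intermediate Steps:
E = 219858/33187 (E = -2 + (1955/(-1309) + 4361/431) = -2 + (1955*(-1/1309) + 4361*(1/431)) = -2 + (-115/77 + 4361/431) = -2 + 286232/33187 = 219858/33187 ≈ 6.6248)
-8674/E = -8674/219858/33187 = -8674*33187/219858 = -143932019/109929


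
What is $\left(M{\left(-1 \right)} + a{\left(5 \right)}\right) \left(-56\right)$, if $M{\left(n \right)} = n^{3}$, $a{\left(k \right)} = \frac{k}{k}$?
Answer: $0$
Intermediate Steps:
$a{\left(k \right)} = 1$
$\left(M{\left(-1 \right)} + a{\left(5 \right)}\right) \left(-56\right) = \left(\left(-1\right)^{3} + 1\right) \left(-56\right) = \left(-1 + 1\right) \left(-56\right) = 0 \left(-56\right) = 0$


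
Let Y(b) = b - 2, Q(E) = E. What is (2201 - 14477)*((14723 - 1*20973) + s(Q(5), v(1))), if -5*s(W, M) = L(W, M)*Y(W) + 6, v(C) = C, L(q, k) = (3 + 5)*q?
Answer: 385171776/5 ≈ 7.7034e+7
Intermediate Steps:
L(q, k) = 8*q
Y(b) = -2 + b
s(W, M) = -6/5 - 8*W*(-2 + W)/5 (s(W, M) = -((8*W)*(-2 + W) + 6)/5 = -(8*W*(-2 + W) + 6)/5 = -(6 + 8*W*(-2 + W))/5 = -6/5 - 8*W*(-2 + W)/5)
(2201 - 14477)*((14723 - 1*20973) + s(Q(5), v(1))) = (2201 - 14477)*((14723 - 1*20973) + (-6/5 - 8/5*5*(-2 + 5))) = -12276*((14723 - 20973) + (-6/5 - 8/5*5*3)) = -12276*(-6250 + (-6/5 - 24)) = -12276*(-6250 - 126/5) = -12276*(-31376/5) = 385171776/5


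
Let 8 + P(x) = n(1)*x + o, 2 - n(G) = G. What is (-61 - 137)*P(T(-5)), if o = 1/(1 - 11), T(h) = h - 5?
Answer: 17919/5 ≈ 3583.8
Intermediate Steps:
n(G) = 2 - G
T(h) = -5 + h
o = -1/10 (o = 1/(-10) = -1/10 ≈ -0.10000)
P(x) = -81/10 + x (P(x) = -8 + ((2 - 1*1)*x - 1/10) = -8 + ((2 - 1)*x - 1/10) = -8 + (1*x - 1/10) = -8 + (x - 1/10) = -8 + (-1/10 + x) = -81/10 + x)
(-61 - 137)*P(T(-5)) = (-61 - 137)*(-81/10 + (-5 - 5)) = -198*(-81/10 - 10) = -198*(-181/10) = 17919/5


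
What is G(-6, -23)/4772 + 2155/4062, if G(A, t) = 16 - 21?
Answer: 5131675/9691932 ≈ 0.52948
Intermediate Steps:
G(A, t) = -5
G(-6, -23)/4772 + 2155/4062 = -5/4772 + 2155/4062 = 5131675/9691932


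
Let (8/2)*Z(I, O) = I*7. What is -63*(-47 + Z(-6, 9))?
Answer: 7245/2 ≈ 3622.5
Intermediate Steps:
Z(I, O) = 7*I/4 (Z(I, O) = (I*7)/4 = (7*I)/4 = 7*I/4)
-63*(-47 + Z(-6, 9)) = -63*(-47 + (7/4)*(-6)) = -63*(-47 - 21/2) = -63*(-115/2) = 7245/2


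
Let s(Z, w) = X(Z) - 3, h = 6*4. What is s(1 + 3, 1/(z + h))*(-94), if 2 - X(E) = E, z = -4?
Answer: 470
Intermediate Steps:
X(E) = 2 - E
h = 24
s(Z, w) = -1 - Z (s(Z, w) = (2 - Z) - 3 = -1 - Z)
s(1 + 3, 1/(z + h))*(-94) = (-1 - (1 + 3))*(-94) = (-1 - 1*4)*(-94) = (-1 - 4)*(-94) = -5*(-94) = 470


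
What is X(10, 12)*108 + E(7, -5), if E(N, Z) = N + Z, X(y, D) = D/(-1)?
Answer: -1294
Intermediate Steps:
X(y, D) = -D (X(y, D) = D*(-1) = -D)
X(10, 12)*108 + E(7, -5) = -1*12*108 + (7 - 5) = -12*108 + 2 = -1296 + 2 = -1294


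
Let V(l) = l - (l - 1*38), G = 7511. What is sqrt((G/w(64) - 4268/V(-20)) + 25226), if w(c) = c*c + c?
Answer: sqrt(2451633461615)/9880 ≈ 158.48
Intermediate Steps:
V(l) = 38 (V(l) = l - (l - 38) = l - (-38 + l) = l + (38 - l) = 38)
w(c) = c + c**2 (w(c) = c**2 + c = c + c**2)
sqrt((G/w(64) - 4268/V(-20)) + 25226) = sqrt((7511/((64*(1 + 64))) - 4268/38) + 25226) = sqrt((7511/((64*65)) - 4268*1/38) + 25226) = sqrt((7511/4160 - 2134/19) + 25226) = sqrt(-8734731/79040 + 25226) = sqrt(1985128309/79040) = sqrt(2451633461615)/9880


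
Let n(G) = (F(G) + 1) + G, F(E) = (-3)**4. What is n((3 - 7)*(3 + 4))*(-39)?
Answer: -2106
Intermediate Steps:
F(E) = 81
n(G) = 82 + G (n(G) = (81 + 1) + G = 82 + G)
n((3 - 7)*(3 + 4))*(-39) = (82 + (3 - 7)*(3 + 4))*(-39) = (82 - 4*7)*(-39) = (82 - 28)*(-39) = 54*(-39) = -2106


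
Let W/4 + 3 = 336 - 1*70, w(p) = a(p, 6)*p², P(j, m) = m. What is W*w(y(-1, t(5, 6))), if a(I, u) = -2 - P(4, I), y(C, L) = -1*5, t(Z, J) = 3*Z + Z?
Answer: 78900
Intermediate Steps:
t(Z, J) = 4*Z
y(C, L) = -5
a(I, u) = -2 - I
w(p) = p²*(-2 - p) (w(p) = (-2 - p)*p² = p²*(-2 - p))
W = 1052 (W = -12 + 4*(336 - 1*70) = -12 + 4*(336 - 70) = -12 + 4*266 = -12 + 1064 = 1052)
W*w(y(-1, t(5, 6))) = 1052*((-5)²*(-2 - 1*(-5))) = 1052*(25*(-2 + 5)) = 1052*(25*3) = 1052*75 = 78900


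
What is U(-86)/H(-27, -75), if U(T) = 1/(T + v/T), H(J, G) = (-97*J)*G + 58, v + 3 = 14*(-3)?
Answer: 86/1443493817 ≈ 5.9578e-8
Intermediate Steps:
v = -45 (v = -3 + 14*(-3) = -3 - 42 = -45)
H(J, G) = 58 - 97*G*J (H(J, G) = -97*G*J + 58 = 58 - 97*G*J)
U(T) = 1/(T - 45/T)
U(-86)/H(-27, -75) = (-86/(-45 + (-86)²))/(58 - 97*(-75)*(-27)) = (-86/(-45 + 7396))/(58 - 196425) = -86/7351/(-196367) = -86*1/7351*(-1/196367) = -86/7351*(-1/196367) = 86/1443493817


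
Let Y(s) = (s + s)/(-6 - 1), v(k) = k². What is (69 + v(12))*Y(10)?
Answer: -4260/7 ≈ -608.57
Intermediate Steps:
Y(s) = -2*s/7 (Y(s) = (2*s)/(-7) = (2*s)*(-⅐) = -2*s/7)
(69 + v(12))*Y(10) = (69 + 12²)*(-2/7*10) = (69 + 144)*(-20/7) = 213*(-20/7) = -4260/7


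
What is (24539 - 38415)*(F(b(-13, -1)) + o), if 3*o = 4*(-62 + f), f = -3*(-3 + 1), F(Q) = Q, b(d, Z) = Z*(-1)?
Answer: 3066596/3 ≈ 1.0222e+6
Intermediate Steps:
b(d, Z) = -Z
f = 6 (f = -3*(-2) = 6)
o = -224/3 (o = (4*(-62 + 6))/3 = (4*(-56))/3 = (1/3)*(-224) = -224/3 ≈ -74.667)
(24539 - 38415)*(F(b(-13, -1)) + o) = (24539 - 38415)*(-1*(-1) - 224/3) = -13876*(1 - 224/3) = -13876*(-221/3) = 3066596/3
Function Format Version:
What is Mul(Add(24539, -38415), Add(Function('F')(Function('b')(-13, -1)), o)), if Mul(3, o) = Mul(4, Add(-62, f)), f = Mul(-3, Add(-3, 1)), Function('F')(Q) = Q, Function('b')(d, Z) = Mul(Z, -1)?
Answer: Rational(3066596, 3) ≈ 1.0222e+6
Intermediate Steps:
Function('b')(d, Z) = Mul(-1, Z)
f = 6 (f = Mul(-3, -2) = 6)
o = Rational(-224, 3) (o = Mul(Rational(1, 3), Mul(4, Add(-62, 6))) = Mul(Rational(1, 3), Mul(4, -56)) = Mul(Rational(1, 3), -224) = Rational(-224, 3) ≈ -74.667)
Mul(Add(24539, -38415), Add(Function('F')(Function('b')(-13, -1)), o)) = Mul(Add(24539, -38415), Add(Mul(-1, -1), Rational(-224, 3))) = Mul(-13876, Add(1, Rational(-224, 3))) = Mul(-13876, Rational(-221, 3)) = Rational(3066596, 3)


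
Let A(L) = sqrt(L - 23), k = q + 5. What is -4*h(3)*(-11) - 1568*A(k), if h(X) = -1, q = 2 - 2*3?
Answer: -44 - 1568*I*sqrt(22) ≈ -44.0 - 7354.6*I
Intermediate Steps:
q = -4 (q = 2 - 6 = -4)
k = 1 (k = -4 + 5 = 1)
A(L) = sqrt(-23 + L)
-4*h(3)*(-11) - 1568*A(k) = -4*(-1)*(-11) - 1568*sqrt(-23 + 1) = 4*(-11) - 1568*I*sqrt(22) = -44 - 1568*I*sqrt(22)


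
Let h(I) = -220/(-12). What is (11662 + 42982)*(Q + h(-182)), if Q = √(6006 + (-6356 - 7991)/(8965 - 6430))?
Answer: 3005420/3 + 54644*√228162945/195 ≈ 5.2346e+6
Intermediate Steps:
h(I) = 55/3 (h(I) = -220*(-1/12) = 55/3)
Q = √228162945/195 (Q = √(6006 - 14347/2535) = √(15210863/2535) = √228162945/195 ≈ 77.462)
(11662 + 42982)*(Q + h(-182)) = (11662 + 42982)*(√228162945/195 + 55/3) = 54644*(55/3 + √228162945/195) = 3005420/3 + 54644*√228162945/195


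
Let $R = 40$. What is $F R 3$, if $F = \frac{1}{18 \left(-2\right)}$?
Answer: $- \frac{10}{3} \approx -3.3333$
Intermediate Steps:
$F = - \frac{1}{36}$ ($F = \frac{1}{-36} = - \frac{1}{36} \approx -0.027778$)
$F R 3 = \left(- \frac{1}{36}\right) 40 \cdot 3 = \left(- \frac{10}{9}\right) 3 = - \frac{10}{3}$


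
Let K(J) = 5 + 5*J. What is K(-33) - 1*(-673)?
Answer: 513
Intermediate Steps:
K(-33) - 1*(-673) = (5 + 5*(-33)) - 1*(-673) = (5 - 165) + 673 = -160 + 673 = 513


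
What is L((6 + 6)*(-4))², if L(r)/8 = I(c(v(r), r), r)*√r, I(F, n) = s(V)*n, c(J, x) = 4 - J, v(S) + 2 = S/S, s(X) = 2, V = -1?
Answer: -28311552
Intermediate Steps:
v(S) = -1 (v(S) = -2 + S/S = -2 + 1 = -1)
I(F, n) = 2*n
L(r) = 16*r^(3/2) (L(r) = 8*((2*r)*√r) = 8*(2*r^(3/2)) = 16*r^(3/2))
L((6 + 6)*(-4))² = (16*((6 + 6)*(-4))^(3/2))² = (16*(12*(-4))^(3/2))² = (16*(-48)^(3/2))² = (16*(-192*I*√3))² = (-3072*I*√3)² = -28311552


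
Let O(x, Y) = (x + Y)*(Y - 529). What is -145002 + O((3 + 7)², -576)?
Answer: 380978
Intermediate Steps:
O(x, Y) = (-529 + Y)*(Y + x) (O(x, Y) = (Y + x)*(-529 + Y) = (-529 + Y)*(Y + x))
-145002 + O((3 + 7)², -576) = -145002 + ((-576)² - 529*(-576) - 529*(3 + 7)² - 576*(3 + 7)²) = -145002 + (331776 + 304704 - 529*10² - 576*10²) = -145002 + (331776 + 304704 - 529*100 - 576*100) = -145002 + (331776 + 304704 - 52900 - 57600) = -145002 + 525980 = 380978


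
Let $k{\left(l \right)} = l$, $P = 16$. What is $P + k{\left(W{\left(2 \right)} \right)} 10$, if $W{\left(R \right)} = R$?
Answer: $36$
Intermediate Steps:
$P + k{\left(W{\left(2 \right)} \right)} 10 = 16 + 2 \cdot 10 = 16 + 20 = 36$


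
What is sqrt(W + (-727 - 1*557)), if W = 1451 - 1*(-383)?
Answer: 5*sqrt(22) ≈ 23.452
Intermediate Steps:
W = 1834 (W = 1451 + 383 = 1834)
sqrt(W + (-727 - 1*557)) = sqrt(1834 + (-727 - 1*557)) = sqrt(1834 + (-727 - 557)) = sqrt(1834 - 1284) = sqrt(550) = 5*sqrt(22)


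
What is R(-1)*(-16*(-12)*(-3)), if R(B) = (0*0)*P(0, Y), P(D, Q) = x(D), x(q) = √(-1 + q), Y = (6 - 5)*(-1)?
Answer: 0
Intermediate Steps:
Y = -1 (Y = 1*(-1) = -1)
P(D, Q) = √(-1 + D)
R(B) = 0 (R(B) = (0*0)*√(-1 + 0) = 0*√(-1) = 0*I = 0)
R(-1)*(-16*(-12)*(-3)) = 0*(-16*(-12)*(-3)) = 0*(192*(-3)) = 0*(-576) = 0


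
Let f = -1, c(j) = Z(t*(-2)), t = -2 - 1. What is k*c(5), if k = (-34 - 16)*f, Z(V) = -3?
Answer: -150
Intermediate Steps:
t = -3
c(j) = -3
k = 50 (k = (-34 - 16)*(-1) = -50*(-1) = 50)
k*c(5) = 50*(-3) = -150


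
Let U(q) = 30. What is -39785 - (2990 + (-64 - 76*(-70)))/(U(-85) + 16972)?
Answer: -338216408/8501 ≈ -39786.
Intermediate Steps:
-39785 - (2990 + (-64 - 76*(-70)))/(U(-85) + 16972) = -39785 - (2990 + (-64 - 76*(-70)))/(30 + 16972) = -39785 - (2990 + (-64 + 5320))/17002 = -39785 - (2990 + 5256)/17002 = -39785 - 8246/17002 = -39785 - 1*4123/8501 = -39785 - 4123/8501 = -338216408/8501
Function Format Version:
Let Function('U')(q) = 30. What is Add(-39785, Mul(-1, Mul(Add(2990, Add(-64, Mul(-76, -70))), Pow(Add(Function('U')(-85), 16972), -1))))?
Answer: Rational(-338216408, 8501) ≈ -39786.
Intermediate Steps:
Add(-39785, Mul(-1, Mul(Add(2990, Add(-64, Mul(-76, -70))), Pow(Add(Function('U')(-85), 16972), -1)))) = Add(-39785, Mul(-1, Mul(Add(2990, Add(-64, Mul(-76, -70))), Pow(Add(30, 16972), -1)))) = Add(-39785, Mul(-1, Mul(Add(2990, Add(-64, 5320)), Pow(17002, -1)))) = Add(-39785, Mul(-1, Mul(Add(2990, 5256), Rational(1, 17002)))) = Add(-39785, Mul(-1, Mul(8246, Rational(1, 17002)))) = Add(-39785, Mul(-1, Rational(4123, 8501))) = Add(-39785, Rational(-4123, 8501)) = Rational(-338216408, 8501)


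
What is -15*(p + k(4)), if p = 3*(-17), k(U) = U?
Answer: 705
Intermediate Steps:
p = -51
-15*(p + k(4)) = -15*(-51 + 4) = -15*(-47) = 705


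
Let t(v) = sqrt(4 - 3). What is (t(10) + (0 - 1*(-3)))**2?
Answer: 16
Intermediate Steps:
t(v) = 1 (t(v) = sqrt(1) = 1)
(t(10) + (0 - 1*(-3)))**2 = (1 + (0 - 1*(-3)))**2 = (1 + (0 + 3))**2 = (1 + 3)**2 = 4**2 = 16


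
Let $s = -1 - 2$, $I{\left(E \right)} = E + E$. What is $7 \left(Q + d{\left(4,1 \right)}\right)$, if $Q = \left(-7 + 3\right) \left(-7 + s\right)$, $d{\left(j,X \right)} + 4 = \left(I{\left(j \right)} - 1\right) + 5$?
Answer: $336$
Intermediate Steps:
$I{\left(E \right)} = 2 E$
$d{\left(j,X \right)} = 2 j$ ($d{\left(j,X \right)} = -4 + \left(\left(2 j - 1\right) + 5\right) = -4 + \left(\left(-1 + 2 j\right) + 5\right) = -4 + \left(4 + 2 j\right) = 2 j$)
$s = -3$
$Q = 40$ ($Q = \left(-7 + 3\right) \left(-7 - 3\right) = \left(-4\right) \left(-10\right) = 40$)
$7 \left(Q + d{\left(4,1 \right)}\right) = 7 \left(40 + 2 \cdot 4\right) = 7 \left(40 + 8\right) = 7 \cdot 48 = 336$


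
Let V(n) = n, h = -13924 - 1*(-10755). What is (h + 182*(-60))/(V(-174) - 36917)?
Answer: 14089/37091 ≈ 0.37985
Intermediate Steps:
h = -3169 (h = -13924 + 10755 = -3169)
(h + 182*(-60))/(V(-174) - 36917) = (-3169 + 182*(-60))/(-174 - 36917) = (-3169 - 10920)/(-37091) = -14089*(-1/37091) = 14089/37091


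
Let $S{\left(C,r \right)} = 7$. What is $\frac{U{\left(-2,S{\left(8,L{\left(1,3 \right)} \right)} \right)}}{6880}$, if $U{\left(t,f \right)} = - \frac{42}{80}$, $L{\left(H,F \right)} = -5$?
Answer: $- \frac{21}{275200} \approx -7.6308 \cdot 10^{-5}$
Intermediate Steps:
$U{\left(t,f \right)} = - \frac{21}{40}$ ($U{\left(t,f \right)} = \left(-42\right) \frac{1}{80} = - \frac{21}{40}$)
$\frac{U{\left(-2,S{\left(8,L{\left(1,3 \right)} \right)} \right)}}{6880} = - \frac{21}{40 \cdot 6880} = \left(- \frac{21}{40}\right) \frac{1}{6880} = - \frac{21}{275200}$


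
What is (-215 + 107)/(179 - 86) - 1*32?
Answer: -1028/31 ≈ -33.161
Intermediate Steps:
(-215 + 107)/(179 - 86) - 1*32 = -108/93 - 32 = -108*1/93 - 32 = -36/31 - 32 = -1028/31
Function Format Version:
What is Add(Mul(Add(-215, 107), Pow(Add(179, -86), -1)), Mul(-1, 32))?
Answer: Rational(-1028, 31) ≈ -33.161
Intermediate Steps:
Add(Mul(Add(-215, 107), Pow(Add(179, -86), -1)), Mul(-1, 32)) = Add(Mul(-108, Pow(93, -1)), -32) = Add(Mul(-108, Rational(1, 93)), -32) = Add(Rational(-36, 31), -32) = Rational(-1028, 31)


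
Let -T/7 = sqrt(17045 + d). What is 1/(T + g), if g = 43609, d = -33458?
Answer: 43609/1902549118 + 7*I*sqrt(16413)/1902549118 ≈ 2.2921e-5 + 4.7136e-7*I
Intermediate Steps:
T = -7*I*sqrt(16413) (T = -7*sqrt(17045 - 33458) = -7*I*sqrt(16413) ≈ -896.79*I)
1/(T + g) = 1/(-7*I*sqrt(16413) + 43609) = 1/(43609 - 7*I*sqrt(16413))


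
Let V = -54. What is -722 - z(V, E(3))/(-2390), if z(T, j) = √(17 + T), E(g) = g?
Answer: -722 + I*√37/2390 ≈ -722.0 + 0.0025451*I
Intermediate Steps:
-722 - z(V, E(3))/(-2390) = -722 - √(17 - 54)/(-2390) = -722 - √(-37)*(-1)/2390 = -722 - I*√37*(-1)/2390 = -722 - (-1)*I*√37/2390 = -722 + I*√37/2390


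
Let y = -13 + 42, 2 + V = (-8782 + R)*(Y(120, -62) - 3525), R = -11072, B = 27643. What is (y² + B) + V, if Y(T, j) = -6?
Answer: 70132956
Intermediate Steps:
V = 70104472 (V = -2 + (-8782 - 11072)*(-6 - 3525) = -2 - 19854*(-3531) = -2 + 70104474 = 70104472)
y = 29
(y² + B) + V = (29² + 27643) + 70104472 = (841 + 27643) + 70104472 = 28484 + 70104472 = 70132956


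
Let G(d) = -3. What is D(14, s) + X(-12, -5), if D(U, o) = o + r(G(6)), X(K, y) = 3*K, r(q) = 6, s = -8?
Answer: -38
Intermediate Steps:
D(U, o) = 6 + o (D(U, o) = o + 6 = 6 + o)
D(14, s) + X(-12, -5) = (6 - 8) + 3*(-12) = -2 - 36 = -38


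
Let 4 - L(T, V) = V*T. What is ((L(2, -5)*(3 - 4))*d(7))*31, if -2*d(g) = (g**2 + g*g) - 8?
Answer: 19530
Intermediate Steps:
d(g) = 4 - g**2 (d(g) = -((g**2 + g*g) - 8)/2 = -((g**2 + g**2) - 8)/2 = -(2*g**2 - 8)/2 = -(-8 + 2*g**2)/2 = 4 - g**2)
L(T, V) = 4 - T*V (L(T, V) = 4 - V*T = 4 - T*V)
((L(2, -5)*(3 - 4))*d(7))*31 = (((4 - 1*2*(-5))*(3 - 4))*(4 - 1*7**2))*31 = (((4 + 10)*(-1))*(4 - 1*49))*31 = ((14*(-1))*(4 - 49))*31 = -14*(-45)*31 = 630*31 = 19530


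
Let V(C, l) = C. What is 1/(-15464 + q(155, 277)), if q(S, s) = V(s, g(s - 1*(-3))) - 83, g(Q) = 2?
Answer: -1/15270 ≈ -6.5488e-5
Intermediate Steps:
q(S, s) = -83 + s (q(S, s) = s - 83 = -83 + s)
1/(-15464 + q(155, 277)) = 1/(-15464 + (-83 + 277)) = 1/(-15464 + 194) = 1/(-15270) = -1/15270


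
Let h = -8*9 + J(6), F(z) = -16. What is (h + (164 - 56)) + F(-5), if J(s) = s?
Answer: 26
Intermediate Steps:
h = -66 (h = -8*9 + 6 = -72 + 6 = -66)
(h + (164 - 56)) + F(-5) = (-66 + (164 - 56)) - 16 = (-66 + 108) - 16 = 42 - 16 = 26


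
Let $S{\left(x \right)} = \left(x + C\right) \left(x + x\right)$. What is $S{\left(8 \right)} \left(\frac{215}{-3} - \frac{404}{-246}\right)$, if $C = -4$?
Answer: $- \frac{183744}{41} \approx -4481.6$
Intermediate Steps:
$S{\left(x \right)} = 2 x \left(-4 + x\right)$ ($S{\left(x \right)} = \left(x - 4\right) \left(x + x\right) = \left(-4 + x\right) 2 x = 2 x \left(-4 + x\right)$)
$S{\left(8 \right)} \left(\frac{215}{-3} - \frac{404}{-246}\right) = 2 \cdot 8 \left(-4 + 8\right) \left(\frac{215}{-3} - \frac{404}{-246}\right) = 2 \cdot 8 \cdot 4 \left(215 \left(- \frac{1}{3}\right) - - \frac{202}{123}\right) = 64 \left(- \frac{215}{3} + \frac{202}{123}\right) = 64 \left(- \frac{2871}{41}\right) = - \frac{183744}{41}$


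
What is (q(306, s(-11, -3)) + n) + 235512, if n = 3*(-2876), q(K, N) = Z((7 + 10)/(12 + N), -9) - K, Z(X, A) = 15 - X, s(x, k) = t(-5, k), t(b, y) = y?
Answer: 2039320/9 ≈ 2.2659e+5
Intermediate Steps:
s(x, k) = k
q(K, N) = 15 - K - 17/(12 + N) (q(K, N) = (15 - (7 + 10)/(12 + N)) - K = (15 - 17/(12 + N)) - K = 15 - K - 17/(12 + N))
n = -8628
(q(306, s(-11, -3)) + n) + 235512 = ((-17 + (12 - 3)*(15 - 1*306))/(12 - 3) - 8628) + 235512 = ((-17 + 9*(15 - 306))/9 - 8628) + 235512 = ((-17 + 9*(-291))/9 - 8628) + 235512 = ((-17 - 2619)/9 - 8628) + 235512 = ((⅑)*(-2636) - 8628) + 235512 = (-2636/9 - 8628) + 235512 = -80288/9 + 235512 = 2039320/9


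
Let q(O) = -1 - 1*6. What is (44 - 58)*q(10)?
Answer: 98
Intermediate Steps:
q(O) = -7 (q(O) = -1 - 6 = -7)
(44 - 58)*q(10) = (44 - 58)*(-7) = -14*(-7) = 98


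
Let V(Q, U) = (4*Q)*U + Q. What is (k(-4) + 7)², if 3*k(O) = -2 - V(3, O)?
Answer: 4096/9 ≈ 455.11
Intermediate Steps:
V(Q, U) = Q + 4*Q*U (V(Q, U) = 4*Q*U + Q = Q + 4*Q*U)
k(O) = -5/3 - 4*O (k(O) = (-2 - 3*(1 + 4*O))/3 = (-2 - (3 + 12*O))/3 = (-2 + (-3 - 12*O))/3 = (-5 - 12*O)/3 = -5/3 - 4*O)
(k(-4) + 7)² = ((-5/3 - 4*(-4)) + 7)² = ((-5/3 + 16) + 7)² = (43/3 + 7)² = (64/3)² = 4096/9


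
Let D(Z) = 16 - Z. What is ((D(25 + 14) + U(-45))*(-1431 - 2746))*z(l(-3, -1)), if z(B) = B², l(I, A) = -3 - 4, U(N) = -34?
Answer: 11666361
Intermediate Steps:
l(I, A) = -7
((D(25 + 14) + U(-45))*(-1431 - 2746))*z(l(-3, -1)) = (((16 - (25 + 14)) - 34)*(-1431 - 2746))*(-7)² = (((16 - 1*39) - 34)*(-4177))*49 = (((16 - 39) - 34)*(-4177))*49 = ((-23 - 34)*(-4177))*49 = -57*(-4177)*49 = 238089*49 = 11666361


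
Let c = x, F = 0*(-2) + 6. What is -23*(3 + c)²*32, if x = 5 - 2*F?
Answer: -11776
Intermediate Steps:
F = 6 (F = 0 + 6 = 6)
x = -7 (x = 5 - 2*6 = 5 - 12 = -7)
c = -7
-23*(3 + c)²*32 = -23*(3 - 7)²*32 = -23*(-4)²*32 = -23*16*32 = -368*32 = -11776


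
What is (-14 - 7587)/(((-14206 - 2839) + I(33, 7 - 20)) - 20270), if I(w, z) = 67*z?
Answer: 7601/38186 ≈ 0.19905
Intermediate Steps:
(-14 - 7587)/(((-14206 - 2839) + I(33, 7 - 20)) - 20270) = (-14 - 7587)/(((-14206 - 2839) + 67*(7 - 20)) - 20270) = -7601/((-17045 + 67*(-13)) - 20270) = -7601/((-17045 - 871) - 20270) = -7601/(-17916 - 20270) = -7601/(-38186) = -7601*(-1/38186) = 7601/38186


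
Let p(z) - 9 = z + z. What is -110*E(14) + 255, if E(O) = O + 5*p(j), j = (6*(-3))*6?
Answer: 112565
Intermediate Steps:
j = -108 (j = -18*6 = -108)
p(z) = 9 + 2*z (p(z) = 9 + (z + z) = 9 + 2*z)
E(O) = -1035 + O (E(O) = O + 5*(9 + 2*(-108)) = O + 5*(9 - 216) = O + 5*(-207) = O - 1035 = -1035 + O)
-110*E(14) + 255 = -110*(-1035 + 14) + 255 = -110*(-1021) + 255 = 112310 + 255 = 112565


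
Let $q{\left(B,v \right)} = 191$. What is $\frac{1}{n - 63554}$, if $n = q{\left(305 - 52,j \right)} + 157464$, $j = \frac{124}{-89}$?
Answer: $\frac{1}{94101} \approx 1.0627 \cdot 10^{-5}$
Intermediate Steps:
$j = - \frac{124}{89}$ ($j = 124 \left(- \frac{1}{89}\right) = - \frac{124}{89} \approx -1.3933$)
$n = 157655$ ($n = 191 + 157464 = 157655$)
$\frac{1}{n - 63554} = \frac{1}{157655 - 63554} = \frac{1}{94101}$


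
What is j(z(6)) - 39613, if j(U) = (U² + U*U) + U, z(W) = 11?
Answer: -39360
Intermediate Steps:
j(U) = U + 2*U² (j(U) = (U² + U²) + U = 2*U² + U = U + 2*U²)
j(z(6)) - 39613 = 11*(1 + 2*11) - 39613 = 11*(1 + 22) - 39613 = 11*23 - 39613 = 253 - 39613 = -39360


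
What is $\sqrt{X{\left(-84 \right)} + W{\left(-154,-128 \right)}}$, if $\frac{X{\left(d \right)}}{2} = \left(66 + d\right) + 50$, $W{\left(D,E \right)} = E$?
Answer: $8 i \approx 8.0 i$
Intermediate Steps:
$X{\left(d \right)} = 232 + 2 d$ ($X{\left(d \right)} = 2 \left(\left(66 + d\right) + 50\right) = 2 \left(116 + d\right) = 232 + 2 d$)
$\sqrt{X{\left(-84 \right)} + W{\left(-154,-128 \right)}} = \sqrt{\left(232 + 2 \left(-84\right)\right) - 128} = \sqrt{\left(232 - 168\right) - 128} = \sqrt{64 - 128} = \sqrt{-64} = 8 i$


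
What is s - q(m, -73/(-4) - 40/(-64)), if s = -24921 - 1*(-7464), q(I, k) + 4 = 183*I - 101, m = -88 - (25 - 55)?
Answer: -6738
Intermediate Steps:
m = -58 (m = -88 - 1*(-30) = -88 + 30 = -58)
q(I, k) = -105 + 183*I (q(I, k) = -4 + (183*I - 101) = -4 + (-101 + 183*I) = -105 + 183*I)
s = -17457 (s = -24921 + 7464 = -17457)
s - q(m, -73/(-4) - 40/(-64)) = -17457 - (-105 + 183*(-58)) = -17457 - (-105 - 10614) = -17457 - 1*(-10719) = -17457 + 10719 = -6738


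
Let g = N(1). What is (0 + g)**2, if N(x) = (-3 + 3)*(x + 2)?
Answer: 0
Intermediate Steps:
N(x) = 0 (N(x) = 0*(2 + x) = 0)
g = 0
(0 + g)**2 = (0 + 0)**2 = 0**2 = 0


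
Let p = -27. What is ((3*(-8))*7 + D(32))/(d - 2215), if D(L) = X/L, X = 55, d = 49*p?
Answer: 5321/113216 ≈ 0.046999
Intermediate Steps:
d = -1323 (d = 49*(-27) = -1323)
D(L) = 55/L
((3*(-8))*7 + D(32))/(d - 2215) = ((3*(-8))*7 + 55/32)/(-1323 - 2215) = (-24*7 + 55*(1/32))/(-3538) = (-168 + 55/32)*(-1/3538) = -5321/32*(-1/3538) = 5321/113216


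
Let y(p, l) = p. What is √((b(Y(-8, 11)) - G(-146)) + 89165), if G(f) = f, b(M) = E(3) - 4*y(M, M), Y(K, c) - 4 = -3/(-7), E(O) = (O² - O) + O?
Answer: 2*√1093953/7 ≈ 298.83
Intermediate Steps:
E(O) = O²
Y(K, c) = 31/7 (Y(K, c) = 4 - 3/(-7) = 4 - 3*(-⅐) = 4 + 3/7 = 31/7)
b(M) = 9 - 4*M (b(M) = 3² - 4*M = 9 - 4*M)
√((b(Y(-8, 11)) - G(-146)) + 89165) = √(((9 - 4*31/7) - 1*(-146)) + 89165) = √(((9 - 124/7) + 146) + 89165) = √((-61/7 + 146) + 89165) = √(961/7 + 89165) = √(625116/7) = 2*√1093953/7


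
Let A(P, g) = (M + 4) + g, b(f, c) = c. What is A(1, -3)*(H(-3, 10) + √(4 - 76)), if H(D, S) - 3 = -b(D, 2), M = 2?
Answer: 3 + 18*I*√2 ≈ 3.0 + 25.456*I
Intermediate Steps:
A(P, g) = 6 + g (A(P, g) = (2 + 4) + g = 6 + g)
H(D, S) = 1 (H(D, S) = 3 - 1*2 = 3 - 2 = 1)
A(1, -3)*(H(-3, 10) + √(4 - 76)) = (6 - 3)*(1 + √(4 - 76)) = 3*(1 + √(-72)) = 3*(1 + 6*I*√2) = 3 + 18*I*√2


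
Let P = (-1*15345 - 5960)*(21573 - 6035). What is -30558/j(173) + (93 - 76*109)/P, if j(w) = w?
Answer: -10115829979177/57269416570 ≈ -176.64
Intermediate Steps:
P = -331037090 (P = (-15345 - 5960)*15538 = -21305*15538 = -331037090)
-30558/j(173) + (93 - 76*109)/P = -30558/173 + (93 - 76*109)/(-331037090) = -30558*1/173 + (93 - 8284)*(-1/331037090) = -30558/173 - 8191*(-1/331037090) = -30558/173 + 8191/331037090 = -10115829979177/57269416570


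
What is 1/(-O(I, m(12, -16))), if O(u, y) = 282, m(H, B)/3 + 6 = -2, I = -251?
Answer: -1/282 ≈ -0.0035461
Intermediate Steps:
m(H, B) = -24 (m(H, B) = -18 + 3*(-2) = -18 - 6 = -24)
1/(-O(I, m(12, -16))) = 1/(-1*282) = 1/(-282) = -1/282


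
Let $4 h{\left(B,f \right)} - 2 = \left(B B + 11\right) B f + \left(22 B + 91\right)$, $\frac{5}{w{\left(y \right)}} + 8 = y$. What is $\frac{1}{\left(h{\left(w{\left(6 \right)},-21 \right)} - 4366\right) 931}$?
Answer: $- \frac{32}{123043753} \approx -2.6007 \cdot 10^{-7}$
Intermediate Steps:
$w{\left(y \right)} = \frac{5}{-8 + y}$
$h{\left(B,f \right)} = \frac{93}{4} + \frac{11 B}{2} + \frac{B f \left(11 + B^{2}\right)}{4}$ ($h{\left(B,f \right)} = \frac{1}{2} + \frac{\left(B B + 11\right) B f + \left(22 B + 91\right)}{4} = \frac{1}{2} + \frac{\left(B^{2} + 11\right) B f + \left(91 + 22 B\right)}{4} = \frac{1}{2} + \frac{\left(11 + B^{2}\right) B f + \left(91 + 22 B\right)}{4} = \frac{1}{2} + \frac{B \left(11 + B^{2}\right) f + \left(91 + 22 B\right)}{4} = \frac{1}{2} + \frac{B f \left(11 + B^{2}\right) + \left(91 + 22 B\right)}{4} = \frac{1}{2} + \frac{91 + 22 B + B f \left(11 + B^{2}\right)}{4} = \frac{1}{2} + \left(\frac{91}{4} + \frac{11 B}{2} + \frac{B f \left(11 + B^{2}\right)}{4}\right) = \frac{93}{4} + \frac{11 B}{2} + \frac{B f \left(11 + B^{2}\right)}{4}$)
$\frac{1}{\left(h{\left(w{\left(6 \right)},-21 \right)} - 4366\right) 931} = \frac{1}{\left(\left(\frac{93}{4} + \frac{11 \frac{5}{-8 + 6}}{2} + \frac{1}{4} \left(-21\right) \left(\frac{5}{-8 + 6}\right)^{3} + \frac{11}{4} \frac{5}{-8 + 6} \left(-21\right)\right) - 4366\right) 931} = \frac{1}{\left(\frac{93}{4} + \frac{11 \frac{5}{-2}}{2} + \frac{1}{4} \left(-21\right) \left(\frac{5}{-2}\right)^{3} + \frac{11}{4} \frac{5}{-2} \left(-21\right)\right) - 4366} \cdot \frac{1}{931} = \frac{1}{\left(\frac{93}{4} + \frac{11 \cdot 5 \left(- \frac{1}{2}\right)}{2} + \frac{1}{4} \left(-21\right) \left(5 \left(- \frac{1}{2}\right)\right)^{3} + \frac{11}{4} \cdot 5 \left(- \frac{1}{2}\right) \left(-21\right)\right) - 4366} \cdot \frac{1}{931} = \frac{1}{\left(\frac{93}{4} + \frac{11}{2} \left(- \frac{5}{2}\right) + \frac{1}{4} \left(-21\right) \left(- \frac{5}{2}\right)^{3} + \frac{11}{4} \left(- \frac{5}{2}\right) \left(-21\right)\right) - 4366} \cdot \frac{1}{931} = \frac{1}{\left(\frac{93}{4} - \frac{55}{4} + \frac{1}{4} \left(-21\right) \left(- \frac{125}{8}\right) + \frac{1155}{8}\right) - 4366} \cdot \frac{1}{931} = \frac{1}{\left(\frac{93}{4} - \frac{55}{4} + \frac{2625}{32} + \frac{1155}{8}\right) - 4366} \cdot \frac{1}{931} = \frac{1}{\frac{7549}{32} - 4366} \cdot \frac{1}{931} = \frac{1}{- \frac{132163}{32}} \cdot \frac{1}{931} = \left(- \frac{32}{132163}\right) \frac{1}{931} = - \frac{32}{123043753}$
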